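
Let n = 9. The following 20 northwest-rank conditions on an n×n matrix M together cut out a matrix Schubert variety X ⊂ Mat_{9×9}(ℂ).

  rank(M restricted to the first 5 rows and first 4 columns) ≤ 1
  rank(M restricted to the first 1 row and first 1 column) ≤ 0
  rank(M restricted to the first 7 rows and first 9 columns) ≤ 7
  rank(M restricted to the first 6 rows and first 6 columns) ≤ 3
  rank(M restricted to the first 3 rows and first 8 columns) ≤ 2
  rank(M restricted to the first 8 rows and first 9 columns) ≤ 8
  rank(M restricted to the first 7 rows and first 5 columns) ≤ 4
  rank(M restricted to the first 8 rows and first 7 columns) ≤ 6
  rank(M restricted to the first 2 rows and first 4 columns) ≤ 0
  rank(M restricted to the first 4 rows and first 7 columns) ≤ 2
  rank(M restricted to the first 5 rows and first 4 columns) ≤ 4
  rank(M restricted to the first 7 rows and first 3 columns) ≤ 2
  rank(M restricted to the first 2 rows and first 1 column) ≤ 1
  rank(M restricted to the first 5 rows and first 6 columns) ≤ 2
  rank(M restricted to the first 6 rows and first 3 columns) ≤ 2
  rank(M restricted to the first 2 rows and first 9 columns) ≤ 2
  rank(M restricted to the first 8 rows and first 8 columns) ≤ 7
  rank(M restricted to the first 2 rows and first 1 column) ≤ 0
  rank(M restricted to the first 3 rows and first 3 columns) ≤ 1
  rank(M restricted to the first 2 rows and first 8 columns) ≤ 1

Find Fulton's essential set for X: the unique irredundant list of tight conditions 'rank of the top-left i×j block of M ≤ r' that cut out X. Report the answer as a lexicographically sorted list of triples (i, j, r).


The tightest implied rank at each (i,j), from the 20 conditions:

  i=1: 0, 0, 0, 0, 1, 1, 1, 1, 1
  i=2: 0, 0, 0, 0, 1, 1, 1, 1, 2
  i=3: 1, 1, 1, 1, 2, 2, 2, 2, 3
  i=4: 1, 1, 1, 1, 2, 2, 2, 3, 4
  i=5: 1, 1, 1, 1, 2, 2, 3, 4, 5
  i=6: 1, 2, 2, 2, 3, 3, 4, 5, 6
  i=7: 1, 2, 2, 3, 4, 4, 5, 6, 7
  i=8: 1, 2, 3, 4, 5, 5, 6, 7, 8
  i=9: 1, 2, 3, 4, 5, 6, 7, 8, 9

hence w(1..9) = (5, 9, 1, 8, 7, 2, 4, 3, 6).

|D(w)|=21, |Ess(w)|=6:

[(2, 4, 0), (2, 8, 1), (4, 7, 2), (5, 4, 1), (5, 6, 2), (7, 3, 2)]


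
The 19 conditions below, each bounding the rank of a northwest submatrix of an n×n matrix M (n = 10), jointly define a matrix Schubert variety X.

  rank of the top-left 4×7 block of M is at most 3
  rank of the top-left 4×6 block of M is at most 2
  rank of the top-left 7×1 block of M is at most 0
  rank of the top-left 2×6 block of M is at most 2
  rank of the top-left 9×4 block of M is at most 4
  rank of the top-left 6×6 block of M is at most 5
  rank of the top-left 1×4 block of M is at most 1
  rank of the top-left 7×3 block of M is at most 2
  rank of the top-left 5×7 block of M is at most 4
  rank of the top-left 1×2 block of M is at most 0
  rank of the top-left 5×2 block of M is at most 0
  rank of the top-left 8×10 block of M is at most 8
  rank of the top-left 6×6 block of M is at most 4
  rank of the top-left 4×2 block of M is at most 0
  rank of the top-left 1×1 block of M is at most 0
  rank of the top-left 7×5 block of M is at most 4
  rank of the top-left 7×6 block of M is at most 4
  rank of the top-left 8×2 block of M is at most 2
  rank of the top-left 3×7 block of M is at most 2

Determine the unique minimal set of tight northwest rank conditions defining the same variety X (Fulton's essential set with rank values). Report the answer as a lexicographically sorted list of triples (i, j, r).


The tightest implied rank at each (i,j), from the 19 conditions:

  row 1: 0 0 1 1 1 1 1 1 1 1
  row 2: 0 0 1 2 2 2 2 2 2 2
  row 3: 0 0 1 2 2 2 2 3 3 3
  row 4: 0 0 1 2 2 2 3 4 4 4
  row 5: 0 0 1 2 3 3 4 5 5 5
  row 6: 0 1 2 3 4 4 5 6 6 6
  row 7: 0 1 2 3 4 4 5 6 7 7
  row 8: 1 2 3 4 5 5 6 7 8 8
  row 9: 1 2 3 4 5 6 7 8 9 9
  row 10: 1 2 3 4 5 6 7 8 9 10

so w = (3, 4, 8, 7, 5, 2, 9, 1, 6, 10).

D(w) has 18 cells with 5 SE-corners; essential set:

[(3, 7, 2), (4, 6, 2), (5, 2, 0), (7, 1, 0), (7, 6, 4)]


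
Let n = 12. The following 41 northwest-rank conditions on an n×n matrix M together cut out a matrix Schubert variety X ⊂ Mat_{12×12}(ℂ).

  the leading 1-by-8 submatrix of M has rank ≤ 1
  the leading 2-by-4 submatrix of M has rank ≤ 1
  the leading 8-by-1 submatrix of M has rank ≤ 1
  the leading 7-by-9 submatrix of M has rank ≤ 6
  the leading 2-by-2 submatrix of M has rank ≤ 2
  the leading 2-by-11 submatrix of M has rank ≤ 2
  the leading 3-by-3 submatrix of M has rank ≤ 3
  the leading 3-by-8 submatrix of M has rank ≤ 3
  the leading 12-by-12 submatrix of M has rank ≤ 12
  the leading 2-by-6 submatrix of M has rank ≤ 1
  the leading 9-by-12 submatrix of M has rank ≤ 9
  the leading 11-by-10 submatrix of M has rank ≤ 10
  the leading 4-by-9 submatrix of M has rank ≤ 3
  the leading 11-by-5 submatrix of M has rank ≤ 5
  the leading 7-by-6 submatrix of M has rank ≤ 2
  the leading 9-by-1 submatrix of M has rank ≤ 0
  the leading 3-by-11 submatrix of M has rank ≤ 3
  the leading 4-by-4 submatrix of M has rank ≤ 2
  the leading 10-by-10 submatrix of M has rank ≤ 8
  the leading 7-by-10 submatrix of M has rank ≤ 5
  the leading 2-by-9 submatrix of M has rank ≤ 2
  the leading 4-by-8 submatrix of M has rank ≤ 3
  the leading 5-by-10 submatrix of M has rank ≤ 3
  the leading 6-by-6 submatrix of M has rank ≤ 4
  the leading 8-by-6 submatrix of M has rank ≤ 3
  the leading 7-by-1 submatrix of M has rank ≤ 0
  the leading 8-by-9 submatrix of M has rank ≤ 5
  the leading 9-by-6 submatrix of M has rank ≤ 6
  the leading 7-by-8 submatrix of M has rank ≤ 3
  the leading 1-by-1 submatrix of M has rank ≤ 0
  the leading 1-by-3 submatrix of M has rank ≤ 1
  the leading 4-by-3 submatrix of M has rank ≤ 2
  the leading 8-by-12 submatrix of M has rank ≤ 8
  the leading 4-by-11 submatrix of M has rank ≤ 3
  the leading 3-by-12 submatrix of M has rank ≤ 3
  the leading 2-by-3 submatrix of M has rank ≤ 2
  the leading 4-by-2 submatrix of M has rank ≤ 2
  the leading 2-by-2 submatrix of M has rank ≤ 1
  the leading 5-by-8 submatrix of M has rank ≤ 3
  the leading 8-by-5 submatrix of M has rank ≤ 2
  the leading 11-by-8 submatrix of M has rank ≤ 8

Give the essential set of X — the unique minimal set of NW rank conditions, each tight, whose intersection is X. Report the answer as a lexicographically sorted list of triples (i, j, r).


Propagating the 41 rank bounds to every northwest block:

  i=1: 0 1 1 1 1 1 1 1 1 1 1 1
  i=2: 0 1 1 1 1 1 2 2 2 2 2 2
  i=3: 0 1 2 2 2 2 3 3 3 3 3 3
  i=4: 0 1 2 2 2 2 3 3 3 3 3 4
  i=5: 0 1 2 2 2 2 3 3 3 3 4 5
  i=6: 0 1 2 2 2 2 3 3 4 4 5 6
  i=7: 0 1 2 2 2 2 3 3 4 5 6 7
  i=8: 0 1 2 2 2 3 4 4 5 6 7 8
  i=9: 0 1 2 3 3 4 5 5 6 7 8 9
  i=10: 1 2 3 4 4 5 6 6 7 8 9 10
  i=11: 1 2 3 4 5 6 7 7 8 9 10 11
  i=12: 1 2 3 4 5 6 7 8 9 10 11 12

second differences of R give the permutation w = (2, 7, 3, 12, 11, 9, 10, 6, 4, 1, 5, 8).

Rothe diagram D(w) (36 cells), 7 SE-corners (essential conditions):

[(2, 6, 1), (4, 11, 3), (5, 10, 3), (7, 6, 2), (7, 8, 3), (8, 5, 2), (9, 1, 0)]


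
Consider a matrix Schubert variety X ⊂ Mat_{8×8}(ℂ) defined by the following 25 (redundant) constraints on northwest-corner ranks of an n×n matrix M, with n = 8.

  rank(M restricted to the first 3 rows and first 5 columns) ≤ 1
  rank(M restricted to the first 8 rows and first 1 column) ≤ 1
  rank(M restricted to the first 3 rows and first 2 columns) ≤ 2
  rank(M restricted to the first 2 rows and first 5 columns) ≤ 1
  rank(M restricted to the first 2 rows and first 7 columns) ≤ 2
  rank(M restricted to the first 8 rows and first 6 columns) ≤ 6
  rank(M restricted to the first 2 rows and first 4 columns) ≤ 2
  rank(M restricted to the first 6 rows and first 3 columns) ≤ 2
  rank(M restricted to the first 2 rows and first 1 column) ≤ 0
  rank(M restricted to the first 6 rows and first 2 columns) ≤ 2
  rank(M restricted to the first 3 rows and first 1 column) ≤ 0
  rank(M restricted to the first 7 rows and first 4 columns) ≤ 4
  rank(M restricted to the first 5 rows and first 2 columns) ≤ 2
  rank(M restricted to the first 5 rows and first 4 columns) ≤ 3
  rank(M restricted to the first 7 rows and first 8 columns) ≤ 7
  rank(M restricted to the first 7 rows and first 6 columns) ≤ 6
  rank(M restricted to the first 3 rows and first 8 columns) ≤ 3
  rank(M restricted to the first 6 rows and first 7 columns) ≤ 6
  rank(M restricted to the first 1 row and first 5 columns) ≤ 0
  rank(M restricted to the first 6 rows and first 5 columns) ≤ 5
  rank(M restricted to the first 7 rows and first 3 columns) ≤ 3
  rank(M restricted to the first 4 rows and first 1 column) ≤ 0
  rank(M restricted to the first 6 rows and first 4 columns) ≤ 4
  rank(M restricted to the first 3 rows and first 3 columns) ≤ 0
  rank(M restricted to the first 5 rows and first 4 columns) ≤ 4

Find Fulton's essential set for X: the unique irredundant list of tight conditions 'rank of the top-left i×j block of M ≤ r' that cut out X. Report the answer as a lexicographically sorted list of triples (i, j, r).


Recovering R(i,j) via the rank-extension bound from the 25 conditions:

  row 1: 0 0 0 0 0 1 1 1
  row 2: 0 0 0 1 1 2 2 2
  row 3: 0 0 0 1 1 2 3 3
  row 4: 0 1 1 2 2 3 4 4
  row 5: 1 2 2 3 3 4 5 5
  row 6: 1 2 2 3 4 5 6 6
  row 7: 1 2 3 4 5 6 7 7
  row 8: 1 2 3 4 5 6 7 8

reading off 1-entries of Δ²R: w = (6, 4, 7, 2, 1, 5, 3, 8).

Fulton essential set (5 of the 14 Rothe cells):

[(1, 5, 0), (3, 3, 0), (3, 5, 1), (4, 1, 0), (6, 3, 2)]


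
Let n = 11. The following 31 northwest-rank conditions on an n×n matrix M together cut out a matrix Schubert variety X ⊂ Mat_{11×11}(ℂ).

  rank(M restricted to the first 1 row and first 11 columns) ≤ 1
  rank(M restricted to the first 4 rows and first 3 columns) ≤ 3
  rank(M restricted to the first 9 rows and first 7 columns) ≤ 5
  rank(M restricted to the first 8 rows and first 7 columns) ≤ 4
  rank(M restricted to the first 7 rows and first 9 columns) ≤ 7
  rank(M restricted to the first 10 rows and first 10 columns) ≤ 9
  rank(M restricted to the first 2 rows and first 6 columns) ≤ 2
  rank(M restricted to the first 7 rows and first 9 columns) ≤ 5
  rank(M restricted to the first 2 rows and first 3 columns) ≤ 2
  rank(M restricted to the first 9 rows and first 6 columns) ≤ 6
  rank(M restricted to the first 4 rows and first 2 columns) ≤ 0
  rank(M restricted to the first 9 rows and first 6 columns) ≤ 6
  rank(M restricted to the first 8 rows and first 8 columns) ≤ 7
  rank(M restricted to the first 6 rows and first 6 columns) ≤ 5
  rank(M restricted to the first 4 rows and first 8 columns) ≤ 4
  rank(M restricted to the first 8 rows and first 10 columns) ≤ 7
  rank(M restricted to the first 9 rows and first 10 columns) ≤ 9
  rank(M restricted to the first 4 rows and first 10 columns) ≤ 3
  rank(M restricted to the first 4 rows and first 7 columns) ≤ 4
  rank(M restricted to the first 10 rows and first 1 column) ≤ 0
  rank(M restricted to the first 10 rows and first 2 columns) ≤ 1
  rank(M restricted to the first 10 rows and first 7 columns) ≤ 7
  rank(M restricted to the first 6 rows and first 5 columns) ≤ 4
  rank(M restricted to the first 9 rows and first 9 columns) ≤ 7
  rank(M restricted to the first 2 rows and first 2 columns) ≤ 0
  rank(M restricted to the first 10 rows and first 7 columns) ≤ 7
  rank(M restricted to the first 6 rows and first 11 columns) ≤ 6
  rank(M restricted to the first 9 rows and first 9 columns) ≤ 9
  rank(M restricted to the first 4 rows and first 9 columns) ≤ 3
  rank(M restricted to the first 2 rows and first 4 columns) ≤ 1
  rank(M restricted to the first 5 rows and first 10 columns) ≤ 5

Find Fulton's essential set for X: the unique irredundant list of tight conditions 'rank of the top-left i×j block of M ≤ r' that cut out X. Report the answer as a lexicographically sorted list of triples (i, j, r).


The tightest implied rank at each (i,j), from the 31 conditions:

  i=1: 0  0  1  1  1  1  1  1  1  1  1
  i=2: 0  0  1  1  2  2  2  2  2  2  2
  i=3: 0  0  1  2  3  3  3  3  3  3  3
  i=4: 0  0  1  2  3  3  3  3  3  3  4
  i=5: 0  1  2  3  4  4  4  4  4  4  5
  i=6: 0  1  2  3  4  4  4  5  5  5  6
  i=7: 0  1  2  3  4  4  4  5  5  6  7
  i=8: 0  1  2  3  4  4  4  5  6  7  8
  i=9: 0  1  2  3  4  5  5  6  7  8  9
  i=10: 0  1  2  3  4  5  6  7  8  9  10
  i=11: 1  2  3  4  5  6  7  8  9  10  11

hence w(1..11) = (3, 5, 4, 11, 2, 8, 10, 9, 6, 7, 1).

|D(w)|=27, |Ess(w)|=6:

[(2, 4, 1), (4, 2, 0), (4, 10, 3), (7, 9, 5), (8, 7, 4), (10, 1, 0)]


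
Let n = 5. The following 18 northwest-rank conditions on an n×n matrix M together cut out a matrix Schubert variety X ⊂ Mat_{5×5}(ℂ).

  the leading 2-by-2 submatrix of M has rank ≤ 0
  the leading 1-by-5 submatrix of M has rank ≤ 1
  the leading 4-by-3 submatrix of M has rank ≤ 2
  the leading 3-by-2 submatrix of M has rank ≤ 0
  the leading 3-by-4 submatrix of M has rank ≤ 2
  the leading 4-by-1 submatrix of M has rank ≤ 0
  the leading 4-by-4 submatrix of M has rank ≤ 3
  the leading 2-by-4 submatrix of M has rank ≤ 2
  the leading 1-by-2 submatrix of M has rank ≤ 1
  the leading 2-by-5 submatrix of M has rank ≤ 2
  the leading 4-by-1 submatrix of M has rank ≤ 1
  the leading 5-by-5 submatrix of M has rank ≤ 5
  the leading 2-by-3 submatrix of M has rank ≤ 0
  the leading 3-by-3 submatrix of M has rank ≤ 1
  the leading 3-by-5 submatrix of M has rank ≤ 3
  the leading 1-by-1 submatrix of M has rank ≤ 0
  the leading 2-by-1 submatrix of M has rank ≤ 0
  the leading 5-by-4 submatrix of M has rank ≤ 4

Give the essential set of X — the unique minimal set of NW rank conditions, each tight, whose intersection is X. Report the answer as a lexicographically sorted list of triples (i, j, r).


Propagating the 18 rank bounds to every northwest block:

  row 1: 0, 0, 0, 1, 1
  row 2: 0, 0, 0, 1, 2
  row 3: 0, 0, 1, 2, 3
  row 4: 0, 1, 2, 3, 4
  row 5: 1, 2, 3, 4, 5

giving w = (4, 5, 3, 2, 1) via Δ²R.

3 SE-corners of the 9-cell Rothe diagram give Ess(w):

[(2, 3, 0), (3, 2, 0), (4, 1, 0)]


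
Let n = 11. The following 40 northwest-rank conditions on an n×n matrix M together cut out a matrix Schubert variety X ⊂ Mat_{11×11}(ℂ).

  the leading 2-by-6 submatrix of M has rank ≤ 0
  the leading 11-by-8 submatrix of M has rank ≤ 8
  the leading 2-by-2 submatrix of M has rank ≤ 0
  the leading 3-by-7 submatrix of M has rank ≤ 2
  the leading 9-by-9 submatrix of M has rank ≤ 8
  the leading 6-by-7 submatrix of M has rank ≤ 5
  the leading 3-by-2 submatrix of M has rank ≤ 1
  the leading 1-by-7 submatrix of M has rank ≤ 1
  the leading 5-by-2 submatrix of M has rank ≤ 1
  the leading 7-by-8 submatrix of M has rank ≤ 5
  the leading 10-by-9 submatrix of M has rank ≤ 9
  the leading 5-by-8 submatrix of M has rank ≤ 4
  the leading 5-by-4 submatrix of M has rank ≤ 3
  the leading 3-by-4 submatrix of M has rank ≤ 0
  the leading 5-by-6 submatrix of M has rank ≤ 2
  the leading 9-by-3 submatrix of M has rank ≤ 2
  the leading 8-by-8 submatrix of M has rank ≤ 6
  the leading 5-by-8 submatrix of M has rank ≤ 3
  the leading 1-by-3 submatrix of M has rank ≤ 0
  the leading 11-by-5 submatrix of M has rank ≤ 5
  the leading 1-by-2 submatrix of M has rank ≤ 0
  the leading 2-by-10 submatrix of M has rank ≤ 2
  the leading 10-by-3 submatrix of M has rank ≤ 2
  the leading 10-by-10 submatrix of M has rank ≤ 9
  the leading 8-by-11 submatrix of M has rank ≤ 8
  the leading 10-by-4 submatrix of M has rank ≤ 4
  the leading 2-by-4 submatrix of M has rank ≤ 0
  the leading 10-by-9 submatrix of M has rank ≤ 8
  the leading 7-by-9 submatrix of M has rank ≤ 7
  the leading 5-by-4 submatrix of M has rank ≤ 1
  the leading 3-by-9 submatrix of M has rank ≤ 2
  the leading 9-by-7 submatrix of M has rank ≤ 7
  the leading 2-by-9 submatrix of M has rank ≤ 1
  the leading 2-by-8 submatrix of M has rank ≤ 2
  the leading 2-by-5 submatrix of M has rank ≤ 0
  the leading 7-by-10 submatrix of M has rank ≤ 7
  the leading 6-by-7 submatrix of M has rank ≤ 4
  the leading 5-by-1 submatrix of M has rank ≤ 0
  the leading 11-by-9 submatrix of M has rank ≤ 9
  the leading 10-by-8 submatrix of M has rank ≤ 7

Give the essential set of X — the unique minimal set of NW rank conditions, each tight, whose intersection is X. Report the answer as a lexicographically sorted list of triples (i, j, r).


Reconstructing r_w from the 40 given conditions:

  0  0  0  0  0  0  1  1  1  1  1
  0  0  0  0  0  0  1  1  1  2  2
  0  0  0  0  1  1  2  2  2  3  3
  0  1  1  1  2  2  3  3  3  4  4
  0  1  1  1  2  2  3  3  4  5  5
  1  2  2  2  3  3  4  4  5  6  6
  1  2  2  3  4  4  5  5  6  7  7
  1  2  2  3  4  5  6  6  7  8  8
  1  2  2  3  4  5  6  7  8  9  9
  1  2  2  3  4  5  6  7  8  9  10
  1  2  3  4  5  6  7  8  9  10  11

reading off 1-entries of Δ²R: w = (7, 10, 5, 2, 9, 1, 4, 6, 8, 11, 3).

Fulton essential set (8 of the 28 Rothe cells):

[(2, 6, 0), (2, 9, 1), (3, 4, 0), (5, 1, 0), (5, 4, 1), (5, 6, 2), (5, 8, 3), (10, 3, 2)]


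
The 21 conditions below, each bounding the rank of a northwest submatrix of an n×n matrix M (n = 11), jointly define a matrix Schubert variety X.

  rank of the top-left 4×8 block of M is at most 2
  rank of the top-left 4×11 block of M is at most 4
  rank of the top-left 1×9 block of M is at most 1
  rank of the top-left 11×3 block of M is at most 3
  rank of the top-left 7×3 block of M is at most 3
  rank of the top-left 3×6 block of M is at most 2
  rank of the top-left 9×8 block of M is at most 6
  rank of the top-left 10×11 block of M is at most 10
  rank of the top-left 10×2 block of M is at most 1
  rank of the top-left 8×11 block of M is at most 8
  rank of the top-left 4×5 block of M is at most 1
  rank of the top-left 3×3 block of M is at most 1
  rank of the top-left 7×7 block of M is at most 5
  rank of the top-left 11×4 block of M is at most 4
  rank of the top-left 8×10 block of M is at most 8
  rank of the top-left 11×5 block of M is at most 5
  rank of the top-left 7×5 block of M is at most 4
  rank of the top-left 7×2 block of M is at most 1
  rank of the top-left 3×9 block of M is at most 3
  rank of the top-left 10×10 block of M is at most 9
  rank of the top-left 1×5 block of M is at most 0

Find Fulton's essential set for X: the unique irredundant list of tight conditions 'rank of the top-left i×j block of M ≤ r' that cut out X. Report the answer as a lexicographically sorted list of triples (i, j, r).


Propagating the 21 rank bounds to every northwest block:

  0 | 0 | 0 | 0 | 0 | 1 | 1 | 1 | 1 | 1 | 1
  1 | 1 | 1 | 1 | 1 | 2 | 2 | 2 | 2 | 2 | 2
  1 | 1 | 1 | 1 | 1 | 2 | 2 | 2 | 3 | 3 | 3
  1 | 1 | 1 | 1 | 1 | 2 | 2 | 2 | 3 | 4 | 4
  1 | 1 | 2 | 2 | 2 | 3 | 3 | 3 | 4 | 5 | 5
  1 | 1 | 2 | 3 | 3 | 4 | 4 | 4 | 5 | 6 | 6
  1 | 1 | 2 | 3 | 4 | 5 | 5 | 5 | 6 | 7 | 7
  1 | 1 | 2 | 3 | 4 | 5 | 6 | 6 | 7 | 8 | 8
  1 | 1 | 2 | 3 | 4 | 5 | 6 | 6 | 7 | 8 | 9
  1 | 1 | 2 | 3 | 4 | 5 | 6 | 7 | 8 | 9 | 10
  1 | 2 | 3 | 4 | 5 | 6 | 7 | 8 | 9 | 10 | 11

hence w(1..11) = (6, 1, 9, 10, 3, 4, 5, 7, 11, 8, 2).

Rothe diagram D(w) (24 cells), 5 SE-corners (essential conditions):

[(1, 5, 0), (4, 5, 1), (4, 8, 2), (9, 8, 6), (10, 2, 1)]


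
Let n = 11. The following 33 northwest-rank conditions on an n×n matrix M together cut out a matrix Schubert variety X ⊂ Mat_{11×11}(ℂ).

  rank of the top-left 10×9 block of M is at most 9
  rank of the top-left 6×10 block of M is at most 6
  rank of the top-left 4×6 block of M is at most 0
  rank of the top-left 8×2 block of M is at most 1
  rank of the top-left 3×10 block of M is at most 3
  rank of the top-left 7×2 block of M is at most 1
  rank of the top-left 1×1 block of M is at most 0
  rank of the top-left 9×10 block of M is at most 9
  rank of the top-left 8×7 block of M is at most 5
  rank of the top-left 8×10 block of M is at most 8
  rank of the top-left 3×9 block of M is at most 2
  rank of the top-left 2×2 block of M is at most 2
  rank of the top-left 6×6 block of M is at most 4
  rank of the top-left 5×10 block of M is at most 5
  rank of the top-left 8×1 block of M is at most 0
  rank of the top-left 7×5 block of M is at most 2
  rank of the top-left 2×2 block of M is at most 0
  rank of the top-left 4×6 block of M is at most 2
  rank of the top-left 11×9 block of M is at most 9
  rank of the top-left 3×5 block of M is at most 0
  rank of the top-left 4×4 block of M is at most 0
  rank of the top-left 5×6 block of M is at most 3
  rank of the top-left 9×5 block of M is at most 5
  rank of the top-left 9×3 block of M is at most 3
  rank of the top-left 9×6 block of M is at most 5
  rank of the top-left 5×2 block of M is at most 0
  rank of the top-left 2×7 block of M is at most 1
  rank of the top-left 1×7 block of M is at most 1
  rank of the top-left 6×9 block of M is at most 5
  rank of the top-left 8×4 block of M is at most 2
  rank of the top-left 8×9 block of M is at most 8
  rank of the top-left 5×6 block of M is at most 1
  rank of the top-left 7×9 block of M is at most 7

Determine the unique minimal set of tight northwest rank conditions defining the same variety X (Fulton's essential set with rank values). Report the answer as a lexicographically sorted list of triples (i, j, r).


Rank table r_w(11×11) implied by the 33 constraints:

  row 1: 0  0  0  0  0  0  1  1  1  1  1
  row 2: 0  0  0  0  0  0  1  2  2  2  2
  row 3: 0  0  0  0  0  0  1  2  2  3  3
  row 4: 0  0  0  0  0  0  1  2  3  4  4
  row 5: 0  0  1  1  1  1  2  3  4  5  5
  row 6: 0  1  2  2  2  2  3  4  5  6  6
  row 7: 0  1  2  2  2  3  4  5  6  7  7
  row 8: 0  1  2  2  3  4  5  6  7  8  8
  row 9: 1  2  3  3  4  5  6  7  8  9  9
  row 10: 1  2  3  4  5  6  7  8  9  10  10
  row 11: 1  2  3  4  5  6  7  8  9  10  11

hence w(1..11) = (7, 8, 10, 9, 3, 2, 6, 5, 1, 4, 11).

Rothe diagram D(w) (33 cells), 6 SE-corners (essential conditions):

[(3, 9, 2), (4, 6, 0), (5, 2, 0), (7, 5, 2), (8, 1, 0), (8, 4, 2)]


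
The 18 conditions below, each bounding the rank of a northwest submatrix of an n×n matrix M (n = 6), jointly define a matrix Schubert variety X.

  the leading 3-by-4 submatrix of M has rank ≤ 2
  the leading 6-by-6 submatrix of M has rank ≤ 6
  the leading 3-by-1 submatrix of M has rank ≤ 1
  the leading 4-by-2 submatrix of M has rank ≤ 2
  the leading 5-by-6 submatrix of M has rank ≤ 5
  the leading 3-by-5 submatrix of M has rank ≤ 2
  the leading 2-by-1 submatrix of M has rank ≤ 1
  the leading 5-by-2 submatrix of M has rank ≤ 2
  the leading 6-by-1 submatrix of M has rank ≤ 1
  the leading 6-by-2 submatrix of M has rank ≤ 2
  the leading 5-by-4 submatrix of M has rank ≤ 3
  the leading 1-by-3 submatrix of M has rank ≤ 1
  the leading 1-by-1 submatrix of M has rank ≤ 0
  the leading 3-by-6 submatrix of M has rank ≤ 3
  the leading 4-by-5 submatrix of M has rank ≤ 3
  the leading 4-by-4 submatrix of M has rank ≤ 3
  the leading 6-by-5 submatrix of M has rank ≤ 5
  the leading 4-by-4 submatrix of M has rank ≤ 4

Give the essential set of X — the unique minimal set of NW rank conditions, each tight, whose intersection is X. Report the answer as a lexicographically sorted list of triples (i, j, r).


Propagating the 18 rank bounds to every northwest block:

  R[1]: 0 | 1 | 1 | 1 | 1 | 1
  R[2]: 1 | 2 | 2 | 2 | 2 | 2
  R[3]: 1 | 2 | 2 | 2 | 2 | 3
  R[4]: 1 | 2 | 3 | 3 | 3 | 4
  R[5]: 1 | 2 | 3 | 3 | 4 | 5
  R[6]: 1 | 2 | 3 | 4 | 5 | 6

second differences of R give the permutation w = (2, 1, 6, 3, 5, 4).

Fulton essential set (3 of the 5 Rothe cells):

[(1, 1, 0), (3, 5, 2), (5, 4, 3)]


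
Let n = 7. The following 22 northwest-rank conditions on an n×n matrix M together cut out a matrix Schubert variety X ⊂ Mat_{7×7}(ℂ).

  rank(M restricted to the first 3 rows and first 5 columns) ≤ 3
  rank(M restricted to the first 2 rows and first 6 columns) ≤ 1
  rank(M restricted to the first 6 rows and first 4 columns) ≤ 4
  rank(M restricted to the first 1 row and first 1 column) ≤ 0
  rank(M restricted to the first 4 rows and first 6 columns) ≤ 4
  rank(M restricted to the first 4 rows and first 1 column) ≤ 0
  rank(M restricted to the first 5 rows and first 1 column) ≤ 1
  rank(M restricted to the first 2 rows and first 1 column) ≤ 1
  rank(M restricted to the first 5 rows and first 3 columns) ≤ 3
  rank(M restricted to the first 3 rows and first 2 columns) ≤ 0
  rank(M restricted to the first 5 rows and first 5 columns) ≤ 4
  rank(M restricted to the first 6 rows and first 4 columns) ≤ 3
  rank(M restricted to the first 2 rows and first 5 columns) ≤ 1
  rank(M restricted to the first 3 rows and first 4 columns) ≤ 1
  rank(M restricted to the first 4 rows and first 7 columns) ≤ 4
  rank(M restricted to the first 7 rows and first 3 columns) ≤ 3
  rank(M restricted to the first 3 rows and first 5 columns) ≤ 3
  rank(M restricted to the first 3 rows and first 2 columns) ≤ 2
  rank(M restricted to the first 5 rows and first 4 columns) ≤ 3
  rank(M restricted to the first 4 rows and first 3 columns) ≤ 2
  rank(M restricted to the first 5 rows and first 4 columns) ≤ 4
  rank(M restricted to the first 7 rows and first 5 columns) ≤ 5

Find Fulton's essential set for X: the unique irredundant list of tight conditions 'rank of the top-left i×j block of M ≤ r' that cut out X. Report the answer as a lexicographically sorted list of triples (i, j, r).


The tightest implied rank at each (i,j), from the 22 conditions:

  row 1: 0  0  1  1  1  1  1
  row 2: 0  0  1  1  1  1  2
  row 3: 0  0  1  1  2  2  3
  row 4: 0  1  2  2  3  3  4
  row 5: 1  2  3  3  4  4  5
  row 6: 1  2  3  3  4  5  6
  row 7: 1  2  3  4  5  6  7

the unique w with this rank table is (3, 7, 5, 2, 1, 6, 4).

D(w) has 12 cells with 5 SE-corners; essential set:

[(2, 6, 1), (3, 2, 0), (3, 4, 1), (4, 1, 0), (6, 4, 3)]


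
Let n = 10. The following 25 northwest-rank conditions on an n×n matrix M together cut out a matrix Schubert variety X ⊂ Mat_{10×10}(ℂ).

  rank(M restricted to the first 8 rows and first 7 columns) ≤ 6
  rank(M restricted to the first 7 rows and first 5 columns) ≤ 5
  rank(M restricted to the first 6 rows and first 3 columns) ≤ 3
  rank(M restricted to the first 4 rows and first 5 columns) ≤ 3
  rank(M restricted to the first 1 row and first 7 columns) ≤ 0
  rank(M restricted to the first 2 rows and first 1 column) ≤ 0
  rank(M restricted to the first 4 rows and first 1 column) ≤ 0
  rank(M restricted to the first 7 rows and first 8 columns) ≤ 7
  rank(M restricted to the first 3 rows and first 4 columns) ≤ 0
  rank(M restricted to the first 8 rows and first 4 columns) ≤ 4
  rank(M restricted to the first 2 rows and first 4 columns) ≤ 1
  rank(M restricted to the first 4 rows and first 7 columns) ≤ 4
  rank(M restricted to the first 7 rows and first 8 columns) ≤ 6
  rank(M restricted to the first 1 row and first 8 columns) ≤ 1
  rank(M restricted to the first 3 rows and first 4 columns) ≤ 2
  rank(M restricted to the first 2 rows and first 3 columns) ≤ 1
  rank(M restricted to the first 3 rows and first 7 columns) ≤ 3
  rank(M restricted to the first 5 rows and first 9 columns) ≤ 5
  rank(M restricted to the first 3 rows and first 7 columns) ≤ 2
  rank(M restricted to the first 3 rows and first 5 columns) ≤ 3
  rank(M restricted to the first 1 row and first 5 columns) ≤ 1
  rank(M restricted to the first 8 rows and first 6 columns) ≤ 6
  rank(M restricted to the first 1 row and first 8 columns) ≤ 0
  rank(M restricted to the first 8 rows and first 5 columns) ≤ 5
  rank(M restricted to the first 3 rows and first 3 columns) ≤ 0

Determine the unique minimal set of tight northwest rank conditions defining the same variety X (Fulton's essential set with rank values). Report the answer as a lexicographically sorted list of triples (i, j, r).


Recovering R(i,j) via the rank-extension bound from the 25 conditions:

  row 1: 0  0  0  0  0  0  0  0  1  1
  row 2: 0  0  0  0  1  1  1  1  2  2
  row 3: 0  0  0  0  1  2  2  2  3  3
  row 4: 0  1  1  1  2  3  3  3  4  4
  row 5: 1  2  2  2  3  4  4  4  5  5
  row 6: 1  2  3  3  4  5  5  5  6  6
  row 7: 1  2  3  4  5  6  6  6  7  7
  row 8: 1  2  3  4  5  6  6  7  8  8
  row 9: 1  2  3  4  5  6  7  8  9  9
  row 10: 1  2  3  4  5  6  7  8  9  10

hence w(1..10) = (9, 5, 6, 2, 1, 3, 4, 8, 7, 10).

4 SE-corners of the 18-cell Rothe diagram give Ess(w):

[(1, 8, 0), (3, 4, 0), (4, 1, 0), (8, 7, 6)]


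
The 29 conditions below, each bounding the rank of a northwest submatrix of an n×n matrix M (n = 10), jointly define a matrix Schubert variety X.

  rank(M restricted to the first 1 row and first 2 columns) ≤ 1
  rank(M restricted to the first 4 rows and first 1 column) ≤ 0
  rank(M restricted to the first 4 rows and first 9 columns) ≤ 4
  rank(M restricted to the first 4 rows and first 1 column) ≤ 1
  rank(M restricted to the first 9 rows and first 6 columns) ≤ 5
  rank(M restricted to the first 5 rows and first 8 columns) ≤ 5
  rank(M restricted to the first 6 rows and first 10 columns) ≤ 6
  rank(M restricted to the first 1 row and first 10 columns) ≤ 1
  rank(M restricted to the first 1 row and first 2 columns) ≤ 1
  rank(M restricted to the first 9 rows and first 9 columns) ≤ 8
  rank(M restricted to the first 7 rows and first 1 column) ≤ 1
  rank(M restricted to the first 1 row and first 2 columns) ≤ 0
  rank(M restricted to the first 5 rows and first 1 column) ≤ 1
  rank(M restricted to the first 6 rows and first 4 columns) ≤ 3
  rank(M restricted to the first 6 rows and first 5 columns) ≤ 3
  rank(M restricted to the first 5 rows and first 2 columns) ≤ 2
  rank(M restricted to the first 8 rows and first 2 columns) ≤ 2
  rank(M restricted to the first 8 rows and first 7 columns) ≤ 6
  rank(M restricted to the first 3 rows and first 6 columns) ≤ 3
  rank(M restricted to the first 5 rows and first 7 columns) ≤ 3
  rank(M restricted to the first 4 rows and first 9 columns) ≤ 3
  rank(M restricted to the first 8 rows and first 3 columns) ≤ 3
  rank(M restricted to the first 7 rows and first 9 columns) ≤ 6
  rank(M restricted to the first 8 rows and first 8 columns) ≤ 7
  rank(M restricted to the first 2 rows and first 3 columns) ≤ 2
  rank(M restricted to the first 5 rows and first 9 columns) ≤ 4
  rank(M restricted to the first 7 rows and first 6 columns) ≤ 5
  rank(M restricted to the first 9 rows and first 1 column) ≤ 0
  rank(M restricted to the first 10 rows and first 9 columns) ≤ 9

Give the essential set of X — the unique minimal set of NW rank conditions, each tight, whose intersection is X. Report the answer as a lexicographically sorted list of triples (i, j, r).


Reconstructing r_w from the 29 given conditions:

  row 1: 0, 0, 1, 1, 1, 1, 1, 1, 1, 1
  row 2: 0, 1, 2, 2, 2, 2, 2, 2, 2, 2
  row 3: 0, 1, 2, 3, 3, 3, 3, 3, 3, 3
  row 4: 0, 1, 2, 3, 3, 3, 3, 3, 3, 4
  row 5: 0, 1, 2, 3, 3, 3, 3, 4, 4, 5
  row 6: 0, 1, 2, 3, 3, 4, 4, 5, 5, 6
  row 7: 0, 1, 2, 3, 4, 5, 5, 6, 6, 7
  row 8: 0, 1, 2, 3, 4, 5, 6, 7, 7, 8
  row 9: 0, 1, 2, 3, 4, 5, 6, 7, 8, 9
  row 10: 1, 2, 3, 4, 5, 6, 7, 8, 9, 10

the unique w with this rank table is (3, 2, 4, 10, 8, 6, 5, 7, 9, 1).

D(w) has 19 cells with 5 SE-corners; essential set:

[(1, 2, 0), (4, 9, 3), (5, 7, 3), (6, 5, 3), (9, 1, 0)]


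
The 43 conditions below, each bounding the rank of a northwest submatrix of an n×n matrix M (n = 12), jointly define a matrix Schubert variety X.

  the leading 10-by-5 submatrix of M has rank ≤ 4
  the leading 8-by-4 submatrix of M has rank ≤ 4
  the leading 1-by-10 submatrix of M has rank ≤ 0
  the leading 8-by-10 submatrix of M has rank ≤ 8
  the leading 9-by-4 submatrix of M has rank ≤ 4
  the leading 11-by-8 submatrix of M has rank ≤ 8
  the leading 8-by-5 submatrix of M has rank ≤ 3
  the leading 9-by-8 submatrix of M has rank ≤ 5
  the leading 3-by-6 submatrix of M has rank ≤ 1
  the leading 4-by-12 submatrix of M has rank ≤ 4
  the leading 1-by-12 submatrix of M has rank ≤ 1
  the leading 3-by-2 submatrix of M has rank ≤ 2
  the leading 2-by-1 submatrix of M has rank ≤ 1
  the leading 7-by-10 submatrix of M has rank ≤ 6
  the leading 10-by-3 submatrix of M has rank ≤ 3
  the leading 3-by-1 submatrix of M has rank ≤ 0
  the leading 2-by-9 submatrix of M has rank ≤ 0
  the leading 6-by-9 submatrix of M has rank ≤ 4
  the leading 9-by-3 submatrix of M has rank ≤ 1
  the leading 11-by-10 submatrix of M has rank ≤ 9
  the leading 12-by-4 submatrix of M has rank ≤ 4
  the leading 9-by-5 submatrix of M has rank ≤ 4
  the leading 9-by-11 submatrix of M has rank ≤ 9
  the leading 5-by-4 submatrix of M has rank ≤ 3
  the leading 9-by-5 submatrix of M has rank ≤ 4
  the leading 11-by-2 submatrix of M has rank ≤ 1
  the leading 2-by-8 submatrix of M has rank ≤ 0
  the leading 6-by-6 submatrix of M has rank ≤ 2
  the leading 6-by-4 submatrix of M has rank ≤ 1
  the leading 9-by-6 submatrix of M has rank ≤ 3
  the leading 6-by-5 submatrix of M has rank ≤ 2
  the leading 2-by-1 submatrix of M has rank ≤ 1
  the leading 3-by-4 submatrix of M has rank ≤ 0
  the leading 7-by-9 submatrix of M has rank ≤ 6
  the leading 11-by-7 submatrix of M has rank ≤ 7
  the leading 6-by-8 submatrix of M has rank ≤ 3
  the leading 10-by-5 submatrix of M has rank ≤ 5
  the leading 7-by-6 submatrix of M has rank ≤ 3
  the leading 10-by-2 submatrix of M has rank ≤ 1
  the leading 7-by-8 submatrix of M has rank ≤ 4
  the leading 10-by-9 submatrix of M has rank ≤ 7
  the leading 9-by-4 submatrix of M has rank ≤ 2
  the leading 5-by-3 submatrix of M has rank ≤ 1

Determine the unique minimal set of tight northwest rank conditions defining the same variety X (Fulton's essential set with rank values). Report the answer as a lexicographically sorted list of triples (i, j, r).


Recovering R(i,j) via the rank-extension bound from the 43 conditions:

  row 1: 0  0  0  0  0  0  0  0  0  0  1  1
  row 2: 0  0  0  0  0  0  0  0  0  1  2  2
  row 3: 0  0  0  0  1  1  1  1  1  2  3  3
  row 4: 1  1  1  1  2  2  2  2  2  3  4  4
  row 5: 1  1  1  1  2  2  3  3  3  4  5  5
  row 6: 1  1  1  1  2  2  3  3  4  5  6  6
  row 7: 1  1  1  2  3  3  4  4  5  6  7  7
  row 8: 1  1  1  2  3  3  4  5  6  7  8  8
  row 9: 1  1  1  2  3  3  4  5  6  7  8  9
  row 10: 1  1  2  3  4  4  5  6  7  8  9  10
  row 11: 1  1  2  3  4  5  6  7  8  9  10  11
  row 12: 1  2  3  4  5  6  7  8  9  10  11  12

so w = (11, 10, 5, 1, 7, 9, 4, 8, 12, 3, 6, 2).

|D(w)|=42, |Ess(w)|=9:

[(1, 10, 0), (2, 9, 0), (3, 4, 0), (6, 4, 1), (6, 6, 2), (6, 8, 3), (9, 3, 1), (9, 6, 3), (11, 2, 1)]


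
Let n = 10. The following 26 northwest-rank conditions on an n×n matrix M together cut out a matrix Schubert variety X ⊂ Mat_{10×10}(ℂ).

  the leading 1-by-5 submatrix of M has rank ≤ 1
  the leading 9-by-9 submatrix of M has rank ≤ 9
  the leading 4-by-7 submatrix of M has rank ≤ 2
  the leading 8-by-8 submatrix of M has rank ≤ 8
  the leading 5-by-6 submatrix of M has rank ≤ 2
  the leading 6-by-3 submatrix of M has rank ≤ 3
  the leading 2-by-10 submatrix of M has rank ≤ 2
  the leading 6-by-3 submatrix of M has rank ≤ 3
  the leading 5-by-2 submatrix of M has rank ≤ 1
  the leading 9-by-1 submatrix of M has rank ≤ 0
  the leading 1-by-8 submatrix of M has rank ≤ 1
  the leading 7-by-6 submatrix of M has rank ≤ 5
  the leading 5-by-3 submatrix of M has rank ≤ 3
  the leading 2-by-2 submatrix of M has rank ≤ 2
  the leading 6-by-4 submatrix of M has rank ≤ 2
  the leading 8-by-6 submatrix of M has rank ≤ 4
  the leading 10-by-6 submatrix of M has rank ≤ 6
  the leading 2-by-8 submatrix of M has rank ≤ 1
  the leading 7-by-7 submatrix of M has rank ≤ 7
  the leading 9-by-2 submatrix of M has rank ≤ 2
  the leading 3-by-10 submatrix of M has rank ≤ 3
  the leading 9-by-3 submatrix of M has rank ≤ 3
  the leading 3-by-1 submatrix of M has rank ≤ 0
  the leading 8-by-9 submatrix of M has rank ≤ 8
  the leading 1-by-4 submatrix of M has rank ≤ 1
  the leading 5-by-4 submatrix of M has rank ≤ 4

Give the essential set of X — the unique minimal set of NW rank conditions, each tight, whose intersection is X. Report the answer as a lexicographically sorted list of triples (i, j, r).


Computing R[i][j] = min implied NW-rank bound (n=10, 26 conditions):

  i=1: 0 1 1 1 1 1 1 1 1 1
  i=2: 0 1 1 1 1 1 1 1 2 2
  i=3: 0 1 2 2 2 2 2 2 3 3
  i=4: 0 1 2 2 2 2 2 3 4 4
  i=5: 0 1 2 2 2 2 3 4 5 5
  i=6: 0 1 2 2 3 3 4 5 6 6
  i=7: 0 1 2 3 4 4 5 6 7 7
  i=8: 0 1 2 3 4 4 5 6 7 8
  i=9: 0 1 2 3 4 5 6 7 8 9
  i=10: 1 2 3 4 5 6 7 8 9 10

second differences of R give the permutation w = (2, 9, 3, 8, 7, 5, 4, 10, 6, 1).

6 SE-corners of the 24-cell Rothe diagram give Ess(w):

[(2, 8, 1), (4, 7, 2), (5, 6, 2), (6, 4, 2), (8, 6, 4), (9, 1, 0)]


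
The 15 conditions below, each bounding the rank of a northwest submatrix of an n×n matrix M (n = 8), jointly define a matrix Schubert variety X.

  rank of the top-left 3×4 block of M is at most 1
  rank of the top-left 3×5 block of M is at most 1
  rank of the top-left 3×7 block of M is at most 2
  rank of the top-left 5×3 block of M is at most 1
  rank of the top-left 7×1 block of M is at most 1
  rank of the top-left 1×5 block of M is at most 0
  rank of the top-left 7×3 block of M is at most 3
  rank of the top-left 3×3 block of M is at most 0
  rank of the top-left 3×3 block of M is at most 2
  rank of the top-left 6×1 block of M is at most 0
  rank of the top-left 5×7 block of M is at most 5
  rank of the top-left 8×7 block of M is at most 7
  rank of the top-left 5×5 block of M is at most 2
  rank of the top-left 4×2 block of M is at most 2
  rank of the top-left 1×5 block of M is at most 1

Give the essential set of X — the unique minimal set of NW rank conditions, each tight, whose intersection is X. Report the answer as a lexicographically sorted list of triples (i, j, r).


Rank table r_w(8×8) implied by the 15 constraints:

  row 1: 0 0 0 0 0 1 1 1
  row 2: 0 0 0 1 1 2 2 2
  row 3: 0 0 0 1 1 2 2 3
  row 4: 0 1 1 2 2 3 3 4
  row 5: 0 1 1 2 2 3 4 5
  row 6: 0 1 2 3 3 4 5 6
  row 7: 1 2 3 4 4 5 6 7
  row 8: 1 2 3 4 5 6 7 8

second differences of R give the permutation w = (6, 4, 8, 2, 7, 3, 1, 5).

ℓ(w)=18; the 7 essential cells (i,j,r):

[(1, 5, 0), (3, 3, 0), (3, 5, 1), (3, 7, 2), (5, 3, 1), (5, 5, 2), (6, 1, 0)]


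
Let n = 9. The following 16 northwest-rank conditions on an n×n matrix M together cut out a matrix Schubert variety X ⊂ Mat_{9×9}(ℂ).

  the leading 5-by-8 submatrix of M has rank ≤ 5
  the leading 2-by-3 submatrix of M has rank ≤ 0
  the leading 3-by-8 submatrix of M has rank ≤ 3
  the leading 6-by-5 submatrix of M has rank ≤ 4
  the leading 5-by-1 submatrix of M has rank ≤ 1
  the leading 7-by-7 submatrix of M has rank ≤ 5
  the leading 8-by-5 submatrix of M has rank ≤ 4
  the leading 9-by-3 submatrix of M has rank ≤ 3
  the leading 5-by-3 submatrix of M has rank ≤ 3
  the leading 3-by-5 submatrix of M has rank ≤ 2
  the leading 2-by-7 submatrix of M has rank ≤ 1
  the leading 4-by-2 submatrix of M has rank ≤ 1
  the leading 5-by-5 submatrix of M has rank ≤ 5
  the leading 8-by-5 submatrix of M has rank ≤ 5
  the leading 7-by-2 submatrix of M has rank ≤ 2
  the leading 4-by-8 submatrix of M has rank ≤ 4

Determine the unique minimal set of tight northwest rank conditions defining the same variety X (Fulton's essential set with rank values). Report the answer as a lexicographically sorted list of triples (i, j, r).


Propagating the 16 rank bounds to every northwest block:

  i=1: 0, 0, 0, 1, 1, 1, 1, 1, 1
  i=2: 0, 0, 0, 1, 1, 1, 1, 2, 2
  i=3: 1, 1, 1, 2, 2, 2, 2, 3, 3
  i=4: 1, 1, 2, 3, 3, 3, 3, 4, 4
  i=5: 1, 2, 3, 4, 4, 4, 4, 5, 5
  i=6: 1, 2, 3, 4, 4, 5, 5, 6, 6
  i=7: 1, 2, 3, 4, 4, 5, 5, 6, 7
  i=8: 1, 2, 3, 4, 4, 5, 6, 7, 8
  i=9: 1, 2, 3, 4, 5, 6, 7, 8, 9

so w = (4, 8, 1, 3, 2, 6, 9, 7, 5).

D(w) has 14 cells with 5 SE-corners; essential set:

[(2, 3, 0), (2, 7, 1), (4, 2, 1), (7, 7, 5), (8, 5, 4)]


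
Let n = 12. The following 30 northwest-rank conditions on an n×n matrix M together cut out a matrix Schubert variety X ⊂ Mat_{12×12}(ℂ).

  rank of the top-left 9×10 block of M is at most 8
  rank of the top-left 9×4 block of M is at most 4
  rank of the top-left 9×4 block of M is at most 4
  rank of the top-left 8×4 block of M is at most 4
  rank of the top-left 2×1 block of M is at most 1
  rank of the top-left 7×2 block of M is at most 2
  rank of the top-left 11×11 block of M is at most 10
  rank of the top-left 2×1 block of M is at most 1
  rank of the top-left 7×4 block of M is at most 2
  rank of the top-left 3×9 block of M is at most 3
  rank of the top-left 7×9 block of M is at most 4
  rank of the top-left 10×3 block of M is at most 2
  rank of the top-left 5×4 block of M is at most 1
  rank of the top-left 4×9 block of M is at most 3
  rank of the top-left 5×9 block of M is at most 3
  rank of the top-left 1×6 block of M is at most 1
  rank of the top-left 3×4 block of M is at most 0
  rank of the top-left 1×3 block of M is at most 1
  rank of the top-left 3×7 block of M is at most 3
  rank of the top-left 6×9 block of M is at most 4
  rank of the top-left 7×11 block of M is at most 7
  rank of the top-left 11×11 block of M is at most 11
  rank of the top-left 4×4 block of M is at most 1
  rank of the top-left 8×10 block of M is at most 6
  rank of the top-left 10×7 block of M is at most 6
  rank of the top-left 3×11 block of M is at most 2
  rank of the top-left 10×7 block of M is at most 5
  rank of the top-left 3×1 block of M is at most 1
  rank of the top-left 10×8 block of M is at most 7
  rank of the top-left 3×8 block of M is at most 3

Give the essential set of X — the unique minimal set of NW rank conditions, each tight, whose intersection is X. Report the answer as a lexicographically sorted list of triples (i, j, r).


Reconstructing r_w from the 30 given conditions:

  row 1: 0 | 0 | 0 | 0 | 1 | 1 | 1 | 1 | 1 | 1 | 1 | 1
  row 2: 0 | 0 | 0 | 0 | 1 | 2 | 2 | 2 | 2 | 2 | 2 | 2
  row 3: 0 | 0 | 0 | 0 | 1 | 2 | 2 | 2 | 2 | 2 | 2 | 3
  row 4: 1 | 1 | 1 | 1 | 2 | 3 | 3 | 3 | 3 | 3 | 3 | 4
  row 5: 1 | 1 | 1 | 1 | 2 | 3 | 3 | 3 | 3 | 4 | 4 | 5
  row 6: 1 | 2 | 2 | 2 | 3 | 4 | 4 | 4 | 4 | 5 | 5 | 6
  row 7: 1 | 2 | 2 | 2 | 3 | 4 | 4 | 4 | 4 | 5 | 6 | 7
  row 8: 1 | 2 | 2 | 3 | 4 | 5 | 5 | 5 | 5 | 6 | 7 | 8
  row 9: 1 | 2 | 2 | 3 | 4 | 5 | 5 | 6 | 6 | 7 | 8 | 9
  row 10: 1 | 2 | 2 | 3 | 4 | 5 | 5 | 6 | 7 | 8 | 9 | 10
  row 11: 1 | 2 | 3 | 4 | 5 | 6 | 6 | 7 | 8 | 9 | 10 | 11
  row 12: 1 | 2 | 3 | 4 | 5 | 6 | 7 | 8 | 9 | 10 | 11 | 12

reading off 1-entries of Δ²R: w = (5, 6, 12, 1, 10, 2, 11, 4, 8, 9, 3, 7).

Fulton essential set (8 of the 33 Rothe cells):

[(3, 4, 0), (3, 11, 2), (5, 4, 1), (5, 9, 3), (7, 4, 2), (7, 9, 4), (10, 3, 2), (10, 7, 5)]
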